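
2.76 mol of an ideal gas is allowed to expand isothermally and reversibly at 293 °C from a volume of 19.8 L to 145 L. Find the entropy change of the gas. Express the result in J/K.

ΔS_gas = 45.7 J/K

For an isothermal ideal gas ΔS_gas = nR ln(V₂/V₁) = 2.76 × 8.314 × ln(145/19.8) = 45.7 J/K.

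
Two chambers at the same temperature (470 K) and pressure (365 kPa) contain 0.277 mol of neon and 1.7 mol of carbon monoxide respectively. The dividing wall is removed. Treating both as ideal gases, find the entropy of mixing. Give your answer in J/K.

ΔS_mix = 6.66 J/K

Mole fractions: x_A = 0.277/1.98 = 0.14, x_B = 0.86.
ΔS_mix = −R(n_A ln x_A + n_B ln x_B) = −8.314 × (0.277 ln 0.14 + 1.7 ln 0.86) = 6.66 J/K.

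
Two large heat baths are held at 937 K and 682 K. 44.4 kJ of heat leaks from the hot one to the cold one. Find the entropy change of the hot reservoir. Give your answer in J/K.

The hot reservoir loses heat Q, so ΔS_hot = −Q/T_H = −44400/937 = -47.4 J/K.

ΔS_hot = -47.4 J/K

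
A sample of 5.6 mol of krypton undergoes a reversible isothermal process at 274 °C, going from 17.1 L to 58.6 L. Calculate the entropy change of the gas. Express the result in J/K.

For an isothermal ideal gas ΔS_gas = nR ln(V₂/V₁) = 5.6 × 8.314 × ln(58.6/17.1) = 57.3 J/K.

ΔS_gas = 57.3 J/K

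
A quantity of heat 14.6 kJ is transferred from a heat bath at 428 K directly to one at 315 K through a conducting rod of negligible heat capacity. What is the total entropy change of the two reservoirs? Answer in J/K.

ΔS_total = 12.2 J/K

ΔS_hot = −Q/T_H = −14600/428 = -34.11 J/K and ΔS_cold = +Q/T_C = 14600/315 = 46.35 J/K.
ΔS_total = -34.11 + 46.35 = 12.2 J/K, positive as the second law requires.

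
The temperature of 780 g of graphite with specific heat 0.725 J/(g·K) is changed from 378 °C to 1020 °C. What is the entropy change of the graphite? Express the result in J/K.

In kelvin: T₁ = 651.15 K, T₂ = 1293.15 K. ΔS = ∫dQ_rev/T = m c ln(T₂/T₁) = 780 × 0.725 × ln(1293.15/651.15) = 388 J/K.

ΔS = 388 J/K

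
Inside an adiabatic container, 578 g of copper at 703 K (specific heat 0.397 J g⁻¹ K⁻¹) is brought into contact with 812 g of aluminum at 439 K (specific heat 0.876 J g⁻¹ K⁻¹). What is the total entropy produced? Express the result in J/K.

ΔS_total = 20.7 J/K

Energy balance: T_f = (m₁c₁T₁ + m₂c₂T₂)/(m₁c₁ + m₂c₂) = 503.39 K.
ΔS₁ = m₁c₁ ln(T_f/T₁) = 229.466 × ln(503.39/703) = -76.64 J/K.
ΔS₂ = m₂c₂ ln(T_f/T₂) = 711.312 × ln(503.39/439) = 97.36 J/K.
ΔS_total = -76.64 + 97.36 = 20.7 J/K.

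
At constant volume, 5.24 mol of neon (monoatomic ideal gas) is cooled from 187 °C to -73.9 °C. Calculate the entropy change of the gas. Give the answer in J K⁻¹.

ΔS = -54.7 J/K

In kelvin: T₁ = 460.15 K, T₂ = 199.25 K. At constant volume, ΔS = nC_V ln(T₂/T₁) with C_V = 3R/2 = 12.47 J mol⁻¹ K⁻¹.
ΔS = 5.24 × 12.47 × ln(199.25/460.15) = -54.7 J/K.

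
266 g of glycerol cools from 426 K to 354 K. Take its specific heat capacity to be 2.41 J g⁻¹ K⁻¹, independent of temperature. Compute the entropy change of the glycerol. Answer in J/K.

ΔS = -119 J/K

ΔS = ∫dQ_rev/T = m c ln(T₂/T₁) = 266 × 2.41 × ln(354/426) = -119 J/K.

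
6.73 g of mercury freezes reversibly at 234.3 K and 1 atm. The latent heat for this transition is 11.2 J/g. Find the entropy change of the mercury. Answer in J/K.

Heat released by the substance: Q = −mL = −6.73 × 11.2 = −75.376 J.
At constant T, ΔS = Q_rev/T = −75.376 / 234.3 = -0.322 J/K.

ΔS = -0.322 J/K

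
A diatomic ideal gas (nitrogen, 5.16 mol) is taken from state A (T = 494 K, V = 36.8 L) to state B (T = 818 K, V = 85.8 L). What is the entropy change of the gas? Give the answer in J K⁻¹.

Entropy is a state function: ΔS = nC_V ln(T₂/T₁) + nR ln(V₂/V₁), with C_V = 5R/2 = 20.79 J mol⁻¹ K⁻¹ for a diatomic ideal gas.
ΔS = 5.16 × [20.79 × ln(818/494) + 8.314 × ln(85.8/36.8)] = 90.4 J/K.

ΔS = 90.4 J/K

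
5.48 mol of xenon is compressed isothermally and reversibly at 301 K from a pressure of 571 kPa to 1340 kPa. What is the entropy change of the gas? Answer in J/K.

ΔS_gas = -38.9 J/K

For an isothermal ideal gas ΔS_gas = nR ln(P₁/P₂) = 5.48 × 8.314 × ln(571/1340) = -38.9 J/K.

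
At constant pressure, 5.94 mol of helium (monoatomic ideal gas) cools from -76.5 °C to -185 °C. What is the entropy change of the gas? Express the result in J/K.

In kelvin: T₁ = 196.65 K, T₂ = 88.15 K. At constant pressure, ΔS = nC_p ln(T₂/T₁) with C_p = 5R/2 = 20.79 J mol⁻¹ K⁻¹.
ΔS = 5.94 × 20.79 × ln(88.15/196.65) = -99.1 J/K.

ΔS = -99.1 J/K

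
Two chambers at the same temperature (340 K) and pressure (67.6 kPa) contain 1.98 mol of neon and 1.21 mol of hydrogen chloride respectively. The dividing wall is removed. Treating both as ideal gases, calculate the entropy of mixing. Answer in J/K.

Mole fractions: x_A = 1.98/3.19 = 0.621, x_B = 0.379.
ΔS_mix = −R(n_A ln x_A + n_B ln x_B) = −8.314 × (1.98 ln 0.621 + 1.21 ln 0.379) = 17.6 J/K.

ΔS_mix = 17.6 J/K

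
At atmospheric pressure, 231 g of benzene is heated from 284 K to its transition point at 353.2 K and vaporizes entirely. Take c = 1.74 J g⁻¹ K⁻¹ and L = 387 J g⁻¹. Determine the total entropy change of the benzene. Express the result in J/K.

ΔS = 341 J/K

Warming step: ΔS₁ = m c ln(T_tr/T_i) = 231 × 1.74 × ln(353.2/284) = 87.65 J/K.
Phase change: ΔS₂ = +mL/T_tr = 231 × 387 / 353.2 = 253.1 J/K.
ΔS_total = (87.65) + (253.1) = 341 J/K.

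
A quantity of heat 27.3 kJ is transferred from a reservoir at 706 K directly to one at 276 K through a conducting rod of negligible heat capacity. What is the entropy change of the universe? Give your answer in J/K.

ΔS_hot = −Q/T_H = −27300/706 = -38.67 J/K and ΔS_cold = +Q/T_C = 27300/276 = 98.91 J/K.
ΔS_total = -38.67 + 98.91 = 60.2 J/K, positive as the second law requires.

ΔS_total = 60.2 J/K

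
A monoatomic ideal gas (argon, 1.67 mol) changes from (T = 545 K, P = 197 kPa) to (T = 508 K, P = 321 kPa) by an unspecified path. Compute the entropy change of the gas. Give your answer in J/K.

ΔS = -9.22 J/K

ΔS = nC_p ln(T₂/T₁) − nR ln(P₂/P₁), with C_p = 5R/2 = 20.79 J mol⁻¹ K⁻¹ for a monoatomic ideal gas.
ΔS = 1.67 × [20.79 × ln(508/545) − 8.314 × ln(321/197)] = -9.22 J/K.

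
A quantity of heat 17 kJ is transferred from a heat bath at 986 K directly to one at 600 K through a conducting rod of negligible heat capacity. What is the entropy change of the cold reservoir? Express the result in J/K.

The cold reservoir gains heat Q, so ΔS_cold = +Q/T_C = 17000/600 = 28.3 J/K.

ΔS_cold = 28.3 J/K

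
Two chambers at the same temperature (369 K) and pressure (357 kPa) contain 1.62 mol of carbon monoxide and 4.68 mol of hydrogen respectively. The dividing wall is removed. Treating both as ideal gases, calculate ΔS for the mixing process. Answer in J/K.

Mole fractions: x_A = 1.62/6.3 = 0.257, x_B = 0.743.
ΔS_mix = −R(n_A ln x_A + n_B ln x_B) = −8.314 × (1.62 ln 0.257 + 4.68 ln 0.743) = 29.9 J/K.

ΔS_mix = 29.9 J/K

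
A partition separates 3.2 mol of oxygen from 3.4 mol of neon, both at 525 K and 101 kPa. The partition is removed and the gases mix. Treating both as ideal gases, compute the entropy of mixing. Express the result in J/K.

ΔS_mix = 38 J/K

Mole fractions: x_A = 3.2/6.6 = 0.485, x_B = 0.515.
ΔS_mix = −R(n_A ln x_A + n_B ln x_B) = −8.314 × (3.2 ln 0.485 + 3.4 ln 0.515) = 38 J/K.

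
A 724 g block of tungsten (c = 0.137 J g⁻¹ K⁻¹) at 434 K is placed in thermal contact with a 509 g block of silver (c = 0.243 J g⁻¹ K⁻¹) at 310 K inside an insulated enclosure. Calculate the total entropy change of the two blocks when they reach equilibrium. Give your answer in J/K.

ΔS_total = 3.14 J/K

Energy balance: T_f = (m₁c₁T₁ + m₂c₂T₂)/(m₁c₁ + m₂c₂) = 365.18 K.
ΔS₁ = m₁c₁ ln(T_f/T₁) = 99.188 × ln(365.18/434) = -17.12 J/K.
ΔS₂ = m₂c₂ ln(T_f/T₂) = 123.687 × ln(365.18/310) = 20.26 J/K.
ΔS_total = -17.12 + 20.26 = 3.14 J/K.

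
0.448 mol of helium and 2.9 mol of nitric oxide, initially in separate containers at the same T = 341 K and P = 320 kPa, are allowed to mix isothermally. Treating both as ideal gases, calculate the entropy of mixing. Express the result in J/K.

Mole fractions: x_A = 0.448/3.35 = 0.134, x_B = 0.866.
ΔS_mix = −R(n_A ln x_A + n_B ln x_B) = −8.314 × (0.448 ln 0.134 + 2.9 ln 0.866) = 11 J/K.

ΔS_mix = 11 J/K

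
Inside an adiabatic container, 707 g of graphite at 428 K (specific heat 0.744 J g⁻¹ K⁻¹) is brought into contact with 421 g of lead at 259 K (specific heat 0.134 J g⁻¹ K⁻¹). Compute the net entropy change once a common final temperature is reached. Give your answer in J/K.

Energy balance: T_f = (m₁c₁T₁ + m₂c₂T₂)/(m₁c₁ + m₂c₂) = 411.63 K.
ΔS₁ = m₁c₁ ln(T_f/T₁) = 526.008 × ln(411.63/428) = -20.513 J/K.
ΔS₂ = m₂c₂ ln(T_f/T₂) = 56.414 × ln(411.63/259) = 26.136 J/K.
ΔS_total = -20.513 + 26.136 = 5.62 J/K.

ΔS_total = 5.62 J/K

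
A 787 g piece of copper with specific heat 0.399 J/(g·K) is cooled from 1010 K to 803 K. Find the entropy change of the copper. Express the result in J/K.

ΔS = -72 J/K

ΔS = ∫dQ_rev/T = m c ln(T₂/T₁) = 787 × 0.399 × ln(803/1010) = -72 J/K.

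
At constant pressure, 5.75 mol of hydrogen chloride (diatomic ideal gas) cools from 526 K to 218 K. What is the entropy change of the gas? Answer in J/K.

ΔS = -147 J/K

At constant pressure, ΔS = nC_p ln(T₂/T₁) with C_p = 7R/2 = 29.1 J mol⁻¹ K⁻¹.
ΔS = 5.75 × 29.1 × ln(218/526) = -147 J/K.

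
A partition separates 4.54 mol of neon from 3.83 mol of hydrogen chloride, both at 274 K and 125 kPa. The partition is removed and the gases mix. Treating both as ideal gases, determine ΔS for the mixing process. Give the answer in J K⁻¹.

Mole fractions: x_A = 4.54/8.37 = 0.542, x_B = 0.458.
ΔS_mix = −R(n_A ln x_A + n_B ln x_B) = −8.314 × (4.54 ln 0.542 + 3.83 ln 0.458) = 48 J/K.

ΔS_mix = 48 J/K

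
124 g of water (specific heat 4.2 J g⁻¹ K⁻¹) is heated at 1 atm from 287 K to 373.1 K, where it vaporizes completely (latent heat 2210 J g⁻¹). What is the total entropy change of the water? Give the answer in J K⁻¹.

Warming step: ΔS₁ = m c ln(T_tr/T_i) = 124 × 4.2 × ln(373.1/287) = 136.6 J/K.
Phase change: ΔS₂ = +mL/T_tr = 124 × 2210 / 373.1 = 734.5 J/K.
ΔS_total = (136.6) + (734.5) = 871 J/K.

ΔS = 871 J/K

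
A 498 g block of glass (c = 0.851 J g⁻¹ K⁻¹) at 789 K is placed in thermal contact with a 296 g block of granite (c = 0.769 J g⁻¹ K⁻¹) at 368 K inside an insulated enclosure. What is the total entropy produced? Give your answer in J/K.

Energy balance: T_f = (m₁c₁T₁ + m₂c₂T₂)/(m₁c₁ + m₂c₂) = 641.89 K.
ΔS₁ = m₁c₁ ln(T_f/T₁) = 423.798 × ln(641.89/789) = -87.449 J/K.
ΔS₂ = m₂c₂ ln(T_f/T₂) = 227.624 × ln(641.89/368) = 126.64 J/K.
ΔS_total = -87.449 + 126.64 = 39.2 J/K.

ΔS_total = 39.2 J/K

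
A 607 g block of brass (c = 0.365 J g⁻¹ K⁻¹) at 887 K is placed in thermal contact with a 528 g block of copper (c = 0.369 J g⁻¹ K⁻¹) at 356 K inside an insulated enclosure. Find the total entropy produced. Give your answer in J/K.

Energy balance: T_f = (m₁c₁T₁ + m₂c₂T₂)/(m₁c₁ + m₂c₂) = 638.54 K.
ΔS₁ = m₁c₁ ln(T_f/T₁) = 221.555 × ln(638.54/887) = -72.82 J/K.
ΔS₂ = m₂c₂ ln(T_f/T₂) = 194.832 × ln(638.54/356) = 113.8 J/K.
ΔS_total = -72.82 + 113.8 = 41 J/K.

ΔS_total = 41 J/K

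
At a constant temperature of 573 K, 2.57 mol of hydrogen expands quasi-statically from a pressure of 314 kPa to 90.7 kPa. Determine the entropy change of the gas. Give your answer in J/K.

For an isothermal ideal gas ΔS_gas = nR ln(P₁/P₂) = 2.57 × 8.314 × ln(314/90.7) = 26.5 J/K.

ΔS_gas = 26.5 J/K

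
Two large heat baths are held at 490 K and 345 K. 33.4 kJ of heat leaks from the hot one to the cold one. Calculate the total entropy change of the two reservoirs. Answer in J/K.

ΔS_total = 28.6 J/K

ΔS_hot = −Q/T_H = −33400/490 = -68.163 J/K and ΔS_cold = +Q/T_C = 33400/345 = 96.812 J/K.
ΔS_total = -68.163 + 96.812 = 28.6 J/K, positive as the second law requires.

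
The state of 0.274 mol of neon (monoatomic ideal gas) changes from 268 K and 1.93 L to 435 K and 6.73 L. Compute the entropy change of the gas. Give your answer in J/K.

ΔS = 4.5 J/K

Entropy is a state function: ΔS = nC_V ln(T₂/T₁) + nR ln(V₂/V₁), with C_V = 3R/2 = 12.47 J mol⁻¹ K⁻¹ for a monoatomic ideal gas.
ΔS = 0.274 × [12.47 × ln(435/268) + 8.314 × ln(6.73/1.93)] = 4.5 J/K.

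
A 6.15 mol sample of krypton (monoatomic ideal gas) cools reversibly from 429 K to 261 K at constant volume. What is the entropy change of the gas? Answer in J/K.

At constant volume, ΔS = nC_V ln(T₂/T₁) with C_V = 3R/2 = 12.47 J mol⁻¹ K⁻¹.
ΔS = 6.15 × 12.47 × ln(261/429) = -38.1 J/K.

ΔS = -38.1 J/K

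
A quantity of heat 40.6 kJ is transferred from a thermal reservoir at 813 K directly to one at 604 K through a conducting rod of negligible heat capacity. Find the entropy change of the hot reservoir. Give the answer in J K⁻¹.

ΔS_hot = -49.9 J/K

The hot reservoir loses heat Q, so ΔS_hot = −Q/T_H = −40600/813 = -49.9 J/K.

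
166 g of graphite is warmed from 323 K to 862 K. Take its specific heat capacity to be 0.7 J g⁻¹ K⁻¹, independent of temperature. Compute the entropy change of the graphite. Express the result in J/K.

ΔS = ∫dQ_rev/T = m c ln(T₂/T₁) = 166 × 0.7 × ln(862/323) = 114 J/K.

ΔS = 114 J/K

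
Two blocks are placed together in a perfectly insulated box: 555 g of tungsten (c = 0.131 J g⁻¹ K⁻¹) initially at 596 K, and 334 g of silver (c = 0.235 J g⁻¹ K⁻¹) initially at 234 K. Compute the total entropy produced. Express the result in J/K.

ΔS_total = 16.1 J/K

Energy balance: T_f = (m₁c₁T₁ + m₂c₂T₂)/(m₁c₁ + m₂c₂) = 408.07 K.
ΔS₁ = m₁c₁ ln(T_f/T₁) = 72.705 × ln(408.07/596) = -27.54 J/K.
ΔS₂ = m₂c₂ ln(T_f/T₂) = 78.49 × ln(408.07/234) = 43.65 J/K.
ΔS_total = -27.54 + 43.65 = 16.1 J/K.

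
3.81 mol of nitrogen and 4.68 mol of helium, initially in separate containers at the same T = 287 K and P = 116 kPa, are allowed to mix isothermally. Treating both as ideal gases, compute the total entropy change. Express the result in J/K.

ΔS_mix = 48.6 J/K

Mole fractions: x_A = 3.81/8.49 = 0.449, x_B = 0.551.
ΔS_mix = −R(n_A ln x_A + n_B ln x_B) = −8.314 × (3.81 ln 0.449 + 4.68 ln 0.551) = 48.6 J/K.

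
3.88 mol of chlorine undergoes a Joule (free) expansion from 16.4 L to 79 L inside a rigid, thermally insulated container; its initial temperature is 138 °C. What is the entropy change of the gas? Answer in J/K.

ΔS_gas = 50.7 J/K

For an ideal gas in free expansion Q = 0 and W = 0, so T is unchanged.
Entropy is a state function; using a reversible isothermal path, ΔS_gas = nR ln(V₂/V₁) = 3.88 × 8.314 × ln(79/16.4) = 50.7 J/K.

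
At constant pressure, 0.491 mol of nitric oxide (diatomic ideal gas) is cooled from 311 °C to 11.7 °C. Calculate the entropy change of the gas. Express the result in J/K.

In kelvin: T₁ = 584.15 K, T₂ = 284.85 K. At constant pressure, ΔS = nC_p ln(T₂/T₁) with C_p = 7R/2 = 29.1 J mol⁻¹ K⁻¹.
ΔS = 0.491 × 29.1 × ln(284.85/584.15) = -10.3 J/K.

ΔS = -10.3 J/K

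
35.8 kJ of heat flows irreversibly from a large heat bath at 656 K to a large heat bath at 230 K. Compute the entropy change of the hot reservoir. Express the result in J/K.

The hot reservoir loses heat Q, so ΔS_hot = −Q/T_H = −35800/656 = -54.6 J/K.

ΔS_hot = -54.6 J/K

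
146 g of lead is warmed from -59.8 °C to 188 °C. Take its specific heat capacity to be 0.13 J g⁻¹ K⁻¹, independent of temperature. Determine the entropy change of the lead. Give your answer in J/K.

In kelvin: T₁ = 213.35 K, T₂ = 461.15 K. ΔS = ∫dQ_rev/T = m c ln(T₂/T₁) = 146 × 0.13 × ln(461.15/213.35) = 14.6 J/K.

ΔS = 14.6 J/K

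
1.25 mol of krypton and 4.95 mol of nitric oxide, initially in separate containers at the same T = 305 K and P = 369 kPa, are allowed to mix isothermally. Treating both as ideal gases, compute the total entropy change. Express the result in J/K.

ΔS_mix = 25.9 J/K

Mole fractions: x_A = 1.25/6.2 = 0.202, x_B = 0.798.
ΔS_mix = −R(n_A ln x_A + n_B ln x_B) = −8.314 × (1.25 ln 0.202 + 4.95 ln 0.798) = 25.9 J/K.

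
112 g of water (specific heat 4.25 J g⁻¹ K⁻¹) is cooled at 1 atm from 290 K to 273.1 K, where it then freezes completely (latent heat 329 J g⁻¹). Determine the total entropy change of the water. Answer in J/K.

Cooling step: ΔS₁ = m c ln(T_tr/T_i) = 112 × 4.25 × ln(273.1/290) = -28.58 J/K.
Phase change: ΔS₂ = −mL/T_tr = −112 × 329 / 273.1 = -134.92 J/K.
ΔS_total = (-28.58) + (-134.92) = -164 J/K.

ΔS = -164 J/K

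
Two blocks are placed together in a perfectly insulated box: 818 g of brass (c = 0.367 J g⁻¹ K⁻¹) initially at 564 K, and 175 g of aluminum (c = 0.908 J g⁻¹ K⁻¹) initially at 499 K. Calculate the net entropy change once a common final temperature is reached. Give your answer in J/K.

Energy balance: T_f = (m₁c₁T₁ + m₂c₂T₂)/(m₁c₁ + m₂c₂) = 541.5 K.
ΔS₁ = m₁c₁ ln(T_f/T₁) = 300.206 × ln(541.5/564) = -12.22 J/K.
ΔS₂ = m₂c₂ ln(T_f/T₂) = 158.9 × ln(541.5/499) = 12.989 J/K.
ΔS_total = -12.22 + 12.989 = 0.769 J/K.

ΔS_total = 0.769 J/K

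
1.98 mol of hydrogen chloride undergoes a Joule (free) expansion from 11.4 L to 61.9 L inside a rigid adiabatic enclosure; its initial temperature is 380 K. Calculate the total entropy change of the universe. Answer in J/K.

For an ideal gas in free expansion Q = 0 and W = 0, so T is unchanged.
Entropy is a state function; using a reversible isothermal path, ΔS_gas = nR ln(V₂/V₁) = 1.98 × 8.314 × ln(61.9/11.4) = 27.9 J/K.
The insulated surroundings exchange no heat, so ΔS_surr = 0 and ΔS_universe = ΔS_gas.

ΔS_universe = 27.9 J/K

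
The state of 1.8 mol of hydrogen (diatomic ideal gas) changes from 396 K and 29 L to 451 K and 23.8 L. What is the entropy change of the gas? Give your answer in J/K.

ΔS = 1.91 J/K

Entropy is a state function: ΔS = nC_V ln(T₂/T₁) + nR ln(V₂/V₁), with C_V = 5R/2 = 20.79 J mol⁻¹ K⁻¹ for a diatomic ideal gas.
ΔS = 1.8 × [20.79 × ln(451/396) + 8.314 × ln(23.8/29)] = 1.91 J/K.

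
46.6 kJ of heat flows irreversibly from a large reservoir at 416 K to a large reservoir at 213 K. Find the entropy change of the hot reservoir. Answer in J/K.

ΔS_hot = -112 J/K

The hot reservoir loses heat Q, so ΔS_hot = −Q/T_H = −46600/416 = -112 J/K.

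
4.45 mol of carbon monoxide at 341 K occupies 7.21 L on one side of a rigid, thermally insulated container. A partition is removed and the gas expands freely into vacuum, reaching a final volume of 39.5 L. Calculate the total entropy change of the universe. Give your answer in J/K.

ΔS_universe = 62.9 J/K

For an ideal gas in free expansion Q = 0 and W = 0, so T is unchanged.
Entropy is a state function; using a reversible isothermal path, ΔS_gas = nR ln(V₂/V₁) = 4.45 × 8.314 × ln(39.5/7.21) = 62.9 J/K.
The insulated surroundings exchange no heat, so ΔS_surr = 0 and ΔS_universe = ΔS_gas.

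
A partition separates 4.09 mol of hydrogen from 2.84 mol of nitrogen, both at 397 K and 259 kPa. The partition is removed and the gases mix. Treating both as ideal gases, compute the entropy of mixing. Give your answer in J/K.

Mole fractions: x_A = 4.09/6.93 = 0.59, x_B = 0.41.
ΔS_mix = −R(n_A ln x_A + n_B ln x_B) = −8.314 × (4.09 ln 0.59 + 2.84 ln 0.41) = 39 J/K.

ΔS_mix = 39 J/K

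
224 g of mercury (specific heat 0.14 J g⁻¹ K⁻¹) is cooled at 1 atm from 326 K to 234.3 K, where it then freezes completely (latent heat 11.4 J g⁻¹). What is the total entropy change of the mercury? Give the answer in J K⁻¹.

Cooling step: ΔS₁ = m c ln(T_tr/T_i) = 224 × 0.14 × ln(234.3/326) = -10.36 J/K.
Phase change: ΔS₂ = −mL/T_tr = −224 × 11.4 / 234.3 = -10.9 J/K.
ΔS_total = (-10.36) + (-10.9) = -21.3 J/K.

ΔS = -21.3 J/K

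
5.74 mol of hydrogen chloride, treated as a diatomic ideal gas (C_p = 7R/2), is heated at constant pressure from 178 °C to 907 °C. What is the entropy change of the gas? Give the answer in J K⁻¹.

ΔS = 161 J/K

In kelvin: T₁ = 451.15 K, T₂ = 1180.15 K. At constant pressure, ΔS = nC_p ln(T₂/T₁) with C_p = 7R/2 = 29.1 J mol⁻¹ K⁻¹.
ΔS = 5.74 × 29.1 × ln(1180.15/451.15) = 161 J/K.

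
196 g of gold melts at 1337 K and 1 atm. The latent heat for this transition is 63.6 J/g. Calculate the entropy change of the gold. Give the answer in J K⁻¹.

ΔS = 9.32 J/K

Heat absorbed by the substance: Q = mL = 196 × 63.6 = 12465.6 J.
At constant T, ΔS = Q_rev/T = 12465.6 / 1337 = 9.32 J/K.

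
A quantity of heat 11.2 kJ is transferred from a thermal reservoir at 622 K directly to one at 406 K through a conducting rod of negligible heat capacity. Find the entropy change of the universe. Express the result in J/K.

ΔS_hot = −Q/T_H = −11200/622 = -18.01 J/K and ΔS_cold = +Q/T_C = 11200/406 = 27.59 J/K.
ΔS_total = -18.01 + 27.59 = 9.58 J/K, positive as the second law requires.

ΔS_total = 9.58 J/K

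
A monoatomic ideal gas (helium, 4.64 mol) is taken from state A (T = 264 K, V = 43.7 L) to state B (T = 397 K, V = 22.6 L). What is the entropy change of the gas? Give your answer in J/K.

Entropy is a state function: ΔS = nC_V ln(T₂/T₁) + nR ln(V₂/V₁), with C_V = 3R/2 = 12.47 J mol⁻¹ K⁻¹ for a monoatomic ideal gas.
ΔS = 4.64 × [12.47 × ln(397/264) + 8.314 × ln(22.6/43.7)] = -1.83 J/K.

ΔS = -1.83 J/K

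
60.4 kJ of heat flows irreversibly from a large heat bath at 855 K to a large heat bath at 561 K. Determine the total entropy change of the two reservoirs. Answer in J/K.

ΔS_total = 37 J/K

ΔS_hot = −Q/T_H = −60400/855 = -70.643 J/K and ΔS_cold = +Q/T_C = 60400/561 = 107.66 J/K.
ΔS_total = -70.643 + 107.66 = 37 J/K, positive as the second law requires.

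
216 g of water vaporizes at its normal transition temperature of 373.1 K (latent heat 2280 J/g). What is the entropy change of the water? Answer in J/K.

ΔS = 1320 J/K

Heat absorbed by the substance: Q = mL = 216 × 2280 = 492480 J.
At constant T, ΔS = Q_rev/T = 492480 / 373.1 = 1320 J/K.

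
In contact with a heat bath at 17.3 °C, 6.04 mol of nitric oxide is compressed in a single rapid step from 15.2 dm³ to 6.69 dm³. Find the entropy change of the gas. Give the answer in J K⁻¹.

Entropy is a state function, so ΔS_gas depends only on the end states.
For an isothermal ideal gas ΔS_gas = nR ln(V₂/V₁) = 6.04 × 8.314 × ln(6.69/15.2) = -41.2 J/K.

ΔS_gas = -41.2 J/K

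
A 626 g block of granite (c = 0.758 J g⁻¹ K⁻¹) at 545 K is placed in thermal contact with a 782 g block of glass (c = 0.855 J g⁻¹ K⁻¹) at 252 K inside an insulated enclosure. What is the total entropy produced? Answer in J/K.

ΔS_total = 84.2 J/K

Energy balance: T_f = (m₁c₁T₁ + m₂c₂T₂)/(m₁c₁ + m₂c₂) = 373.62 K.
ΔS₁ = m₁c₁ ln(T_f/T₁) = 474.508 × ln(373.62/545) = -179.1 J/K.
ΔS₂ = m₂c₂ ln(T_f/T₂) = 668.61 × ln(373.62/252) = 263.3 J/K.
ΔS_total = -179.1 + 263.3 = 84.2 J/K.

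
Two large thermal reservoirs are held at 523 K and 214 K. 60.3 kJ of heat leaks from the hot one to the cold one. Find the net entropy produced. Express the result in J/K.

ΔS_total = 166 J/K

ΔS_hot = −Q/T_H = −60300/523 = -115.3 J/K and ΔS_cold = +Q/T_C = 60300/214 = 281.8 J/K.
ΔS_total = -115.3 + 281.8 = 166 J/K, positive as the second law requires.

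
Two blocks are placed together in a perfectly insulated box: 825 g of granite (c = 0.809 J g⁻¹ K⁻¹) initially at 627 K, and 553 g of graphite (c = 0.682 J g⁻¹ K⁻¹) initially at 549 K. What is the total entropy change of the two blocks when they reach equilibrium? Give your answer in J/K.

ΔS_total = 2.1 J/K

Energy balance: T_f = (m₁c₁T₁ + m₂c₂T₂)/(m₁c₁ + m₂c₂) = 598.84 K.
ΔS₁ = m₁c₁ ln(T_f/T₁) = 667.425 × ln(598.84/627) = -30.67 J/K.
ΔS₂ = m₂c₂ ln(T_f/T₂) = 377.146 × ln(598.84/549) = 32.77 J/K.
ΔS_total = -30.67 + 32.77 = 2.1 J/K.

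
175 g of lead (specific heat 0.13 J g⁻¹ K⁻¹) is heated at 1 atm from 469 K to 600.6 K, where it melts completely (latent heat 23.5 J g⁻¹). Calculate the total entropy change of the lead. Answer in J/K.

Warming step: ΔS₁ = m c ln(T_tr/T_i) = 175 × 0.13 × ln(600.6/469) = 5.627 J/K.
Phase change: ΔS₂ = +mL/T_tr = 175 × 23.5 / 600.6 = 6.847 J/K.
ΔS_total = (5.627) + (6.847) = 12.5 J/K.

ΔS = 12.5 J/K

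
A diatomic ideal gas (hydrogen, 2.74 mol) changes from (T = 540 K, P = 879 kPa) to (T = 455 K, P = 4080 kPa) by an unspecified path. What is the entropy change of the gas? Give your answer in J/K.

ΔS = nC_p ln(T₂/T₁) − nR ln(P₂/P₁), with C_p = 7R/2 = 29.1 J mol⁻¹ K⁻¹ for a diatomic ideal gas.
ΔS = 2.74 × [29.1 × ln(455/540) − 8.314 × ln(4080/879)] = -48.6 J/K.

ΔS = -48.6 J/K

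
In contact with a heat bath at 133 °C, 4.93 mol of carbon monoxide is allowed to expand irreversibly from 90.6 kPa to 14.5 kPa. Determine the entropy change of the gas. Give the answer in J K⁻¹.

ΔS_gas = 75.1 J/K

Entropy is a state function, so ΔS_gas depends only on the end states.
For an isothermal ideal gas ΔS_gas = nR ln(P₁/P₂) = 4.93 × 8.314 × ln(90.6/14.5) = 75.1 J/K.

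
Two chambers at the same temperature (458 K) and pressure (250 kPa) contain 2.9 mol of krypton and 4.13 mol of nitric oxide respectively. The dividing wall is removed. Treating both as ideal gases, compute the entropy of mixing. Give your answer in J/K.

ΔS_mix = 39.6 J/K

Mole fractions: x_A = 2.9/7.03 = 0.413, x_B = 0.587.
ΔS_mix = −R(n_A ln x_A + n_B ln x_B) = −8.314 × (2.9 ln 0.413 + 4.13 ln 0.587) = 39.6 J/K.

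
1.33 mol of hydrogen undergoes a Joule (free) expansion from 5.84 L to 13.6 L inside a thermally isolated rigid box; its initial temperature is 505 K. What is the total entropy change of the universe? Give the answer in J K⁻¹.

No heat is exchanged and no work is done, so the ideal-gas temperature stays constant.
Entropy is a state function; using a reversible isothermal path, ΔS_gas = nR ln(V₂/V₁) = 1.33 × 8.314 × ln(13.6/5.84) = 9.35 J/K.
The insulated surroundings exchange no heat, so ΔS_surr = 0 and ΔS_universe = ΔS_gas.

ΔS_universe = 9.35 J/K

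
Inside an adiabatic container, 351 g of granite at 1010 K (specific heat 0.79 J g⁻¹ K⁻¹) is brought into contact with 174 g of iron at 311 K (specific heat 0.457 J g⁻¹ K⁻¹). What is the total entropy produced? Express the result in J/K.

Energy balance: T_f = (m₁c₁T₁ + m₂c₂T₂)/(m₁c₁ + m₂c₂) = 854.22 K.
ΔS₁ = m₁c₁ ln(T_f/T₁) = 277.29 × ln(854.22/1010) = -46.45 J/K.
ΔS₂ = m₂c₂ ln(T_f/T₂) = 79.518 × ln(854.22/311) = 80.34 J/K.
ΔS_total = -46.45 + 80.34 = 33.9 J/K.

ΔS_total = 33.9 J/K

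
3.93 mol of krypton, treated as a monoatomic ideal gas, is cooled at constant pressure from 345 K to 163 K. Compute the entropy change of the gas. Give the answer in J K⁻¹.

ΔS = -61.2 J/K

At constant pressure, ΔS = nC_p ln(T₂/T₁) with C_p = 5R/2 = 20.79 J mol⁻¹ K⁻¹.
ΔS = 3.93 × 20.79 × ln(163/345) = -61.2 J/K.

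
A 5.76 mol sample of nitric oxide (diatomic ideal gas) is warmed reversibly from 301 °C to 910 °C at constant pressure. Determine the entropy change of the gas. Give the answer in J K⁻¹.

In kelvin: T₁ = 574.15 K, T₂ = 1183.15 K. At constant pressure, ΔS = nC_p ln(T₂/T₁) with C_p = 7R/2 = 29.1 J mol⁻¹ K⁻¹.
ΔS = 5.76 × 29.1 × ln(1183.15/574.15) = 121 J/K.

ΔS = 121 J/K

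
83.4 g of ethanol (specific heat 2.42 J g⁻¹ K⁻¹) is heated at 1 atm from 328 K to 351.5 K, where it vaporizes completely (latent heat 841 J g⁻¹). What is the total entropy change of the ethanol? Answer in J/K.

ΔS = 214 J/K

Warming step: ΔS₁ = m c ln(T_tr/T_i) = 83.4 × 2.42 × ln(351.5/328) = 13.966 J/K.
Phase change: ΔS₂ = +mL/T_tr = 83.4 × 841 / 351.5 = 199.54 J/K.
ΔS_total = (13.966) + (199.54) = 214 J/K.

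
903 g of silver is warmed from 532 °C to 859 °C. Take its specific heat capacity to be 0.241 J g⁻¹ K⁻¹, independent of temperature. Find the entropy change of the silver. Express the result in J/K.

ΔS = 74.2 J/K

In kelvin: T₁ = 805.15 K, T₂ = 1132.15 K. ΔS = ∫dQ_rev/T = m c ln(T₂/T₁) = 903 × 0.241 × ln(1132.15/805.15) = 74.2 J/K.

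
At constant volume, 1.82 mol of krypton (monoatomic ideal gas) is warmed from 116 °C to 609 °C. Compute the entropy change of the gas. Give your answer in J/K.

ΔS = 18.6 J/K

In kelvin: T₁ = 389.15 K, T₂ = 882.15 K. At constant volume, ΔS = nC_V ln(T₂/T₁) with C_V = 3R/2 = 12.47 J mol⁻¹ K⁻¹.
ΔS = 1.82 × 12.47 × ln(882.15/389.15) = 18.6 J/K.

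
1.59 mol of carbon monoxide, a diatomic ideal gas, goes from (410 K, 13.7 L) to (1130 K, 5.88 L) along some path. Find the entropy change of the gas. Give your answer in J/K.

ΔS = 22.3 J/K

Entropy is a state function: ΔS = nC_V ln(T₂/T₁) + nR ln(V₂/V₁), with C_V = 5R/2 = 20.79 J mol⁻¹ K⁻¹ for a diatomic ideal gas.
ΔS = 1.59 × [20.79 × ln(1130/410) + 8.314 × ln(5.88/13.7)] = 22.3 J/K.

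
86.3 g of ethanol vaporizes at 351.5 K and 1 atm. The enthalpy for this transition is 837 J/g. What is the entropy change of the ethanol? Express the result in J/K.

ΔS = 205 J/K

Heat absorbed by the substance: Q = mL = 86.3 × 837 = 72233.1 J.
At constant T, ΔS = Q_rev/T = 72233.1 / 351.5 = 205 J/K.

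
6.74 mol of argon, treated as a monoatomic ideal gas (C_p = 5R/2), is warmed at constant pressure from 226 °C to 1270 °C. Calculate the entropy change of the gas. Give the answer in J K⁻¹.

In kelvin: T₁ = 499.15 K, T₂ = 1543.15 K. At constant pressure, ΔS = nC_p ln(T₂/T₁) with C_p = 5R/2 = 20.79 J mol⁻¹ K⁻¹.
ΔS = 6.74 × 20.79 × ln(1543.15/499.15) = 158 J/K.

ΔS = 158 J/K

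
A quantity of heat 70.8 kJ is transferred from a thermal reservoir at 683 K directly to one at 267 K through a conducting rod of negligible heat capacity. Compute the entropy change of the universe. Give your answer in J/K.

ΔS_total = 162 J/K

ΔS_hot = −Q/T_H = −70800/683 = -103.7 J/K and ΔS_cold = +Q/T_C = 70800/267 = 265.2 J/K.
ΔS_total = -103.7 + 265.2 = 162 J/K, positive as the second law requires.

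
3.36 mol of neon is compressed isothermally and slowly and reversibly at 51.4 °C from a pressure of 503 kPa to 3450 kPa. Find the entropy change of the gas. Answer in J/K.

ΔS_gas = -53.8 J/K

For an isothermal ideal gas ΔS_gas = nR ln(P₁/P₂) = 3.36 × 8.314 × ln(503/3450) = -53.8 J/K.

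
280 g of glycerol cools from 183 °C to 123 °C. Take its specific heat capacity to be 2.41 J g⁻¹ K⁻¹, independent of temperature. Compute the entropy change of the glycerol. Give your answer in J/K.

ΔS = -95.2 J/K

In kelvin: T₁ = 456.15 K, T₂ = 396.15 K. ΔS = ∫dQ_rev/T = m c ln(T₂/T₁) = 280 × 2.41 × ln(396.15/456.15) = -95.2 J/K.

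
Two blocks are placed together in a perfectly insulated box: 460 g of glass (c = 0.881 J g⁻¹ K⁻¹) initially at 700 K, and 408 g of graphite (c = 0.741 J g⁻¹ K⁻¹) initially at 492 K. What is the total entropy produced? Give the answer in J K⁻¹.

Energy balance: T_f = (m₁c₁T₁ + m₂c₂T₂)/(m₁c₁ + m₂c₂) = 611.13 K.
ΔS₁ = m₁c₁ ln(T_f/T₁) = 405.26 × ln(611.13/700) = -55.02 J/K.
ΔS₂ = m₂c₂ ln(T_f/T₂) = 302.328 × ln(611.13/492) = 65.55 J/K.
ΔS_total = -55.02 + 65.55 = 10.5 J/K.

ΔS_total = 10.5 J/K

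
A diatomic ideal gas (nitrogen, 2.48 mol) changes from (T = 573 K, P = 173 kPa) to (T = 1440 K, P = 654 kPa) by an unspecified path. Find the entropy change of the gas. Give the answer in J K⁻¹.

ΔS = 39.1 J/K

ΔS = nC_p ln(T₂/T₁) − nR ln(P₂/P₁), with C_p = 7R/2 = 29.1 J mol⁻¹ K⁻¹ for a diatomic ideal gas.
ΔS = 2.48 × [29.1 × ln(1440/573) − 8.314 × ln(654/173)] = 39.1 J/K.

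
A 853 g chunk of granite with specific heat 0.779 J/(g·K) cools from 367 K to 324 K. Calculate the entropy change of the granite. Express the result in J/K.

ΔS = ∫dQ_rev/T = m c ln(T₂/T₁) = 853 × 0.779 × ln(324/367) = -82.8 J/K.

ΔS = -82.8 J/K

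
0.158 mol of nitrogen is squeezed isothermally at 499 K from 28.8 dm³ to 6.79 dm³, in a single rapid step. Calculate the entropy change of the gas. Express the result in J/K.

ΔS_gas = -1.9 J/K

Entropy is a state function, so ΔS_gas depends only on the end states.
For an isothermal ideal gas ΔS_gas = nR ln(V₂/V₁) = 0.158 × 8.314 × ln(6.79/28.8) = -1.9 J/K.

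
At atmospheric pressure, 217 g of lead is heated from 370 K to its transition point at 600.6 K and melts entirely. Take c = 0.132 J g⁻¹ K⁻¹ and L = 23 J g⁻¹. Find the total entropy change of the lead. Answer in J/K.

Warming step: ΔS₁ = m c ln(T_tr/T_i) = 217 × 0.132 × ln(600.6/370) = 13.88 J/K.
Phase change: ΔS₂ = +mL/T_tr = 217 × 23 / 600.6 = 8.31 J/K.
ΔS_total = (13.88) + (8.31) = 22.2 J/K.

ΔS = 22.2 J/K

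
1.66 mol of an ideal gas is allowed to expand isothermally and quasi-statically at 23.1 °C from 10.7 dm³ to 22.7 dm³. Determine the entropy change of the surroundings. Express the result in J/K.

ΔS_surr = -10.4 J/K

For an isothermal ideal gas ΔS_gas = nR ln(V₂/V₁) = 1.66 × 8.314 × ln(22.7/10.7) = 10.4 J/K.
The process is reversible, so ΔS_surr = −ΔS_gas = -10.4 J/K and ΔS_universe = 0.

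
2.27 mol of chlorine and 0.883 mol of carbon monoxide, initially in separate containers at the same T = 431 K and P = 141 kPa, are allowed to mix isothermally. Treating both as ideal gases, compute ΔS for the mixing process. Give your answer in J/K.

Mole fractions: x_A = 2.27/3.15 = 0.72, x_B = 0.28.
ΔS_mix = −R(n_A ln x_A + n_B ln x_B) = −8.314 × (2.27 ln 0.72 + 0.883 ln 0.28) = 15.5 J/K.

ΔS_mix = 15.5 J/K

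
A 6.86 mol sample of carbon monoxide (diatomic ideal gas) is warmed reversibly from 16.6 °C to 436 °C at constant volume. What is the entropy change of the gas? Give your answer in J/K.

ΔS = 128 J/K

In kelvin: T₁ = 289.75 K, T₂ = 709.15 K. At constant volume, ΔS = nC_V ln(T₂/T₁) with C_V = 5R/2 = 20.79 J mol⁻¹ K⁻¹.
ΔS = 6.86 × 20.79 × ln(709.15/289.75) = 128 J/K.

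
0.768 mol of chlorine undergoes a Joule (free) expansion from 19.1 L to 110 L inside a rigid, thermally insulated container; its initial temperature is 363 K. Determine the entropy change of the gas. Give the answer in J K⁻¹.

For an ideal gas in free expansion Q = 0 and W = 0, so T is unchanged.
Entropy is a state function; using a reversible isothermal path, ΔS_gas = nR ln(V₂/V₁) = 0.768 × 8.314 × ln(110/19.1) = 11.2 J/K.

ΔS_gas = 11.2 J/K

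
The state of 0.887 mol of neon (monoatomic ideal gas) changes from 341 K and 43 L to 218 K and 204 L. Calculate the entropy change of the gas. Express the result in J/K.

Entropy is a state function: ΔS = nC_V ln(T₂/T₁) + nR ln(V₂/V₁), with C_V = 3R/2 = 12.47 J mol⁻¹ K⁻¹ for a monoatomic ideal gas.
ΔS = 0.887 × [12.47 × ln(218/341) + 8.314 × ln(204/43)] = 6.53 J/K.

ΔS = 6.53 J/K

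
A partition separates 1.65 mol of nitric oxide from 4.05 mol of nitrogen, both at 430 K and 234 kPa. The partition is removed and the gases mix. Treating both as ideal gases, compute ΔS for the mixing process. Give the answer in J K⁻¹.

ΔS_mix = 28.5 J/K

Mole fractions: x_A = 1.65/5.7 = 0.289, x_B = 0.711.
ΔS_mix = −R(n_A ln x_A + n_B ln x_B) = −8.314 × (1.65 ln 0.289 + 4.05 ln 0.711) = 28.5 J/K.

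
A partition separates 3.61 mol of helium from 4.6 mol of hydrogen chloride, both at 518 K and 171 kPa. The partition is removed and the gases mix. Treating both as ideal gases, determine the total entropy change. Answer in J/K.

ΔS_mix = 46.8 J/K

Mole fractions: x_A = 3.61/8.21 = 0.44, x_B = 0.56.
ΔS_mix = −R(n_A ln x_A + n_B ln x_B) = −8.314 × (3.61 ln 0.44 + 4.6 ln 0.56) = 46.8 J/K.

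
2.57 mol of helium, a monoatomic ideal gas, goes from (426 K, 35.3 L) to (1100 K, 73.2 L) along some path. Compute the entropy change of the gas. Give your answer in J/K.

ΔS = 46 J/K

Entropy is a state function: ΔS = nC_V ln(T₂/T₁) + nR ln(V₂/V₁), with C_V = 3R/2 = 12.47 J mol⁻¹ K⁻¹ for a monoatomic ideal gas.
ΔS = 2.57 × [12.47 × ln(1100/426) + 8.314 × ln(73.2/35.3)] = 46 J/K.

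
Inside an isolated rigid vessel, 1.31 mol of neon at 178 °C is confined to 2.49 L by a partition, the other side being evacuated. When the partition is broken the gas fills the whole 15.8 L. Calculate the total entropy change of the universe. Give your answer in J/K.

No heat is exchanged and no work is done, so the ideal-gas temperature stays constant.
Entropy is a state function; using a reversible isothermal path, ΔS_gas = nR ln(V₂/V₁) = 1.31 × 8.314 × ln(15.8/2.49) = 20.1 J/K.
The insulated surroundings exchange no heat, so ΔS_surr = 0 and ΔS_universe = ΔS_gas.

ΔS_universe = 20.1 J/K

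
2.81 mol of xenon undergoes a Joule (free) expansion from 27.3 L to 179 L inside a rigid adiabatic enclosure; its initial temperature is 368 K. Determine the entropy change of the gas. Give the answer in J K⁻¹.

ΔS_gas = 43.9 J/K

No heat is exchanged and no work is done, so the ideal-gas temperature stays constant.
Entropy is a state function; using a reversible isothermal path, ΔS_gas = nR ln(V₂/V₁) = 2.81 × 8.314 × ln(179/27.3) = 43.9 J/K.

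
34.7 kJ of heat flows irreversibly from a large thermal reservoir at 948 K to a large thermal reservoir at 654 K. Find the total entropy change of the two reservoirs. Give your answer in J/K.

ΔS_hot = −Q/T_H = −34700/948 = -36.6 J/K and ΔS_cold = +Q/T_C = 34700/654 = 53.06 J/K.
ΔS_total = -36.6 + 53.06 = 16.5 J/K, positive as the second law requires.

ΔS_total = 16.5 J/K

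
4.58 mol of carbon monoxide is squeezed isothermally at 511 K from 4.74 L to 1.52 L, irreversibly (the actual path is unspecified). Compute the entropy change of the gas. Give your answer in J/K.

Entropy is a state function, so ΔS_gas depends only on the end states.
For an isothermal ideal gas ΔS_gas = nR ln(V₂/V₁) = 4.58 × 8.314 × ln(1.52/4.74) = -43.3 J/K.

ΔS_gas = -43.3 J/K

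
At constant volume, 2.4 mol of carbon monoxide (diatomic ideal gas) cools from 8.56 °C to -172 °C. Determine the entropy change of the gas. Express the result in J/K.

In kelvin: T₁ = 281.71 K, T₂ = 101.15 K. At constant volume, ΔS = nC_V ln(T₂/T₁) with C_V = 5R/2 = 20.79 J mol⁻¹ K⁻¹.
ΔS = 2.4 × 20.79 × ln(101.15/281.71) = -51.1 J/K.

ΔS = -51.1 J/K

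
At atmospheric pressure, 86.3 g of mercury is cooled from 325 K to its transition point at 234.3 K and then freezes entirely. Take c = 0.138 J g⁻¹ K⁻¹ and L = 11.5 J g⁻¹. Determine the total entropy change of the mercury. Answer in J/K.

Cooling step: ΔS₁ = m c ln(T_tr/T_i) = 86.3 × 0.138 × ln(234.3/325) = -3.897 J/K.
Phase change: ΔS₂ = −mL/T_tr = −86.3 × 11.5 / 234.3 = -4.236 J/K.
ΔS_total = (-3.897) + (-4.236) = -8.13 J/K.

ΔS = -8.13 J/K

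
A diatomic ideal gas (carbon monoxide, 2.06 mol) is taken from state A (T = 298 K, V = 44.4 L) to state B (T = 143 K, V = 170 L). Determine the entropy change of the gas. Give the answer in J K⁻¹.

ΔS = -8.44 J/K

Entropy is a state function: ΔS = nC_V ln(T₂/T₁) + nR ln(V₂/V₁), with C_V = 5R/2 = 20.79 J mol⁻¹ K⁻¹ for a diatomic ideal gas.
ΔS = 2.06 × [20.79 × ln(143/298) + 8.314 × ln(170/44.4)] = -8.44 J/K.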